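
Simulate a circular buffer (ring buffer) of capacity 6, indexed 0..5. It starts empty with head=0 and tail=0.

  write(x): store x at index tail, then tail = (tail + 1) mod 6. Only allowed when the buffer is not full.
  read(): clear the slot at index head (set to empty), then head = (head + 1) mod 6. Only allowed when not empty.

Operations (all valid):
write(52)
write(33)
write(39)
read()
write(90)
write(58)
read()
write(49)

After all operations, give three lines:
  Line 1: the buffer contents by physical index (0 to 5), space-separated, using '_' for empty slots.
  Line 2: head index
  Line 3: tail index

Answer: _ _ 39 90 58 49
2
0

Derivation:
write(52): buf=[52 _ _ _ _ _], head=0, tail=1, size=1
write(33): buf=[52 33 _ _ _ _], head=0, tail=2, size=2
write(39): buf=[52 33 39 _ _ _], head=0, tail=3, size=3
read(): buf=[_ 33 39 _ _ _], head=1, tail=3, size=2
write(90): buf=[_ 33 39 90 _ _], head=1, tail=4, size=3
write(58): buf=[_ 33 39 90 58 _], head=1, tail=5, size=4
read(): buf=[_ _ 39 90 58 _], head=2, tail=5, size=3
write(49): buf=[_ _ 39 90 58 49], head=2, tail=0, size=4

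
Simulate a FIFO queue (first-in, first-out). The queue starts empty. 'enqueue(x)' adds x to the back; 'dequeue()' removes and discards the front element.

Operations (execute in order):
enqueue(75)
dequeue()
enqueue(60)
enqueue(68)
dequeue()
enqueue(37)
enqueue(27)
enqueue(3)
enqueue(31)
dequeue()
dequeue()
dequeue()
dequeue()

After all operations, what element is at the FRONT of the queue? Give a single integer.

enqueue(75): queue = [75]
dequeue(): queue = []
enqueue(60): queue = [60]
enqueue(68): queue = [60, 68]
dequeue(): queue = [68]
enqueue(37): queue = [68, 37]
enqueue(27): queue = [68, 37, 27]
enqueue(3): queue = [68, 37, 27, 3]
enqueue(31): queue = [68, 37, 27, 3, 31]
dequeue(): queue = [37, 27, 3, 31]
dequeue(): queue = [27, 3, 31]
dequeue(): queue = [3, 31]
dequeue(): queue = [31]

Answer: 31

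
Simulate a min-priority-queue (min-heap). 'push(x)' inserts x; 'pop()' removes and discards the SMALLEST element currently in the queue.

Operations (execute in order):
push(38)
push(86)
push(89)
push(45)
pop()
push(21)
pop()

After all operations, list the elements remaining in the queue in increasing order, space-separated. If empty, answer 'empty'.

Answer: 45 86 89

Derivation:
push(38): heap contents = [38]
push(86): heap contents = [38, 86]
push(89): heap contents = [38, 86, 89]
push(45): heap contents = [38, 45, 86, 89]
pop() → 38: heap contents = [45, 86, 89]
push(21): heap contents = [21, 45, 86, 89]
pop() → 21: heap contents = [45, 86, 89]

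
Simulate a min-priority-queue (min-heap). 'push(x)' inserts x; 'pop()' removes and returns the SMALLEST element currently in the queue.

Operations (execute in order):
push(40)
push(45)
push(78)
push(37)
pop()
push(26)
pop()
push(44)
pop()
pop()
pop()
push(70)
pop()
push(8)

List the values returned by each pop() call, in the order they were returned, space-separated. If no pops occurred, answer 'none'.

push(40): heap contents = [40]
push(45): heap contents = [40, 45]
push(78): heap contents = [40, 45, 78]
push(37): heap contents = [37, 40, 45, 78]
pop() → 37: heap contents = [40, 45, 78]
push(26): heap contents = [26, 40, 45, 78]
pop() → 26: heap contents = [40, 45, 78]
push(44): heap contents = [40, 44, 45, 78]
pop() → 40: heap contents = [44, 45, 78]
pop() → 44: heap contents = [45, 78]
pop() → 45: heap contents = [78]
push(70): heap contents = [70, 78]
pop() → 70: heap contents = [78]
push(8): heap contents = [8, 78]

Answer: 37 26 40 44 45 70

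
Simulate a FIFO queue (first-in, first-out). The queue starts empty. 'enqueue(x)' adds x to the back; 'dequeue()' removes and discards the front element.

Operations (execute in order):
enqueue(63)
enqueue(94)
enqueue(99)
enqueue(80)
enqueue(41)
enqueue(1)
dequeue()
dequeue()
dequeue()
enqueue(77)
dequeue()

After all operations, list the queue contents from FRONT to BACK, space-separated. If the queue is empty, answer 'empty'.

enqueue(63): [63]
enqueue(94): [63, 94]
enqueue(99): [63, 94, 99]
enqueue(80): [63, 94, 99, 80]
enqueue(41): [63, 94, 99, 80, 41]
enqueue(1): [63, 94, 99, 80, 41, 1]
dequeue(): [94, 99, 80, 41, 1]
dequeue(): [99, 80, 41, 1]
dequeue(): [80, 41, 1]
enqueue(77): [80, 41, 1, 77]
dequeue(): [41, 1, 77]

Answer: 41 1 77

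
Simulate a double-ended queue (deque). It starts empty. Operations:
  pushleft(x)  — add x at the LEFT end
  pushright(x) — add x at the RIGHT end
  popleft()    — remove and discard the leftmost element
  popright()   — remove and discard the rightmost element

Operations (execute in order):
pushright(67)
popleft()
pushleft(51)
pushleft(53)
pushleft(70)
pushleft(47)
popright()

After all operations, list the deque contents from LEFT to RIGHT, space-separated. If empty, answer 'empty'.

Answer: 47 70 53

Derivation:
pushright(67): [67]
popleft(): []
pushleft(51): [51]
pushleft(53): [53, 51]
pushleft(70): [70, 53, 51]
pushleft(47): [47, 70, 53, 51]
popright(): [47, 70, 53]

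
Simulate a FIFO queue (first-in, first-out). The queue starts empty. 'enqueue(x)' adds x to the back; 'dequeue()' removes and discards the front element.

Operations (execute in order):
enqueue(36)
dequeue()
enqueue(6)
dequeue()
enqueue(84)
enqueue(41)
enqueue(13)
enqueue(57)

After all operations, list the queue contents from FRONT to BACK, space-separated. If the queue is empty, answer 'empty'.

enqueue(36): [36]
dequeue(): []
enqueue(6): [6]
dequeue(): []
enqueue(84): [84]
enqueue(41): [84, 41]
enqueue(13): [84, 41, 13]
enqueue(57): [84, 41, 13, 57]

Answer: 84 41 13 57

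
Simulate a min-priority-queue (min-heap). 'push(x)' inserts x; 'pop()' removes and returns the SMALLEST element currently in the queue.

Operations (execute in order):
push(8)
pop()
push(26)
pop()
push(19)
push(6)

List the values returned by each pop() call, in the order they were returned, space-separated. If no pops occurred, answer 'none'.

Answer: 8 26

Derivation:
push(8): heap contents = [8]
pop() → 8: heap contents = []
push(26): heap contents = [26]
pop() → 26: heap contents = []
push(19): heap contents = [19]
push(6): heap contents = [6, 19]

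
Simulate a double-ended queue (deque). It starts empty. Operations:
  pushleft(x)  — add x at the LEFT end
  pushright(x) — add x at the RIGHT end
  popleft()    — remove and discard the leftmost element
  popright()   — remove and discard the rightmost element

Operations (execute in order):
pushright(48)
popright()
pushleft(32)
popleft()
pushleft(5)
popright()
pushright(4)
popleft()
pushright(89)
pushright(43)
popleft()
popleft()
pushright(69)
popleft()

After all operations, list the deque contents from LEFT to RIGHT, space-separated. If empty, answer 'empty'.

Answer: empty

Derivation:
pushright(48): [48]
popright(): []
pushleft(32): [32]
popleft(): []
pushleft(5): [5]
popright(): []
pushright(4): [4]
popleft(): []
pushright(89): [89]
pushright(43): [89, 43]
popleft(): [43]
popleft(): []
pushright(69): [69]
popleft(): []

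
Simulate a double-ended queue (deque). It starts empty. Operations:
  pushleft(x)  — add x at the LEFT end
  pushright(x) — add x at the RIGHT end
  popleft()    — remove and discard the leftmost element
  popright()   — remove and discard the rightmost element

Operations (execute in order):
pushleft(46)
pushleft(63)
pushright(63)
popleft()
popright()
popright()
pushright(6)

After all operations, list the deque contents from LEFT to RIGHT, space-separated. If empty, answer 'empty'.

Answer: 6

Derivation:
pushleft(46): [46]
pushleft(63): [63, 46]
pushright(63): [63, 46, 63]
popleft(): [46, 63]
popright(): [46]
popright(): []
pushright(6): [6]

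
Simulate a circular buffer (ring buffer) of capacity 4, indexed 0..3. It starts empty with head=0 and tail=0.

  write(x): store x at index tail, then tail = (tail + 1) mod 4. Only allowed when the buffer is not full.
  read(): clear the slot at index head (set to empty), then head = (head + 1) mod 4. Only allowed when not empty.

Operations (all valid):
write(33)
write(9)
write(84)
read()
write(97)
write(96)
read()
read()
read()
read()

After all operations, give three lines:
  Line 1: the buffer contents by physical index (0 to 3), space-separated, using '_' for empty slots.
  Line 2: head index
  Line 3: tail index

Answer: _ _ _ _
1
1

Derivation:
write(33): buf=[33 _ _ _], head=0, tail=1, size=1
write(9): buf=[33 9 _ _], head=0, tail=2, size=2
write(84): buf=[33 9 84 _], head=0, tail=3, size=3
read(): buf=[_ 9 84 _], head=1, tail=3, size=2
write(97): buf=[_ 9 84 97], head=1, tail=0, size=3
write(96): buf=[96 9 84 97], head=1, tail=1, size=4
read(): buf=[96 _ 84 97], head=2, tail=1, size=3
read(): buf=[96 _ _ 97], head=3, tail=1, size=2
read(): buf=[96 _ _ _], head=0, tail=1, size=1
read(): buf=[_ _ _ _], head=1, tail=1, size=0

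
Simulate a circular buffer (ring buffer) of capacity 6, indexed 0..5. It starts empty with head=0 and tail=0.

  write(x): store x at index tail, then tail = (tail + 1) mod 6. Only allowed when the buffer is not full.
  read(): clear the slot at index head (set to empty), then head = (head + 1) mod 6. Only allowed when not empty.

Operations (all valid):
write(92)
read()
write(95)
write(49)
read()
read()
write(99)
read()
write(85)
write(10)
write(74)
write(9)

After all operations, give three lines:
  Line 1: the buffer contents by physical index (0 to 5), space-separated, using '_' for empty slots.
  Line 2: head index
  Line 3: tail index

write(92): buf=[92 _ _ _ _ _], head=0, tail=1, size=1
read(): buf=[_ _ _ _ _ _], head=1, tail=1, size=0
write(95): buf=[_ 95 _ _ _ _], head=1, tail=2, size=1
write(49): buf=[_ 95 49 _ _ _], head=1, tail=3, size=2
read(): buf=[_ _ 49 _ _ _], head=2, tail=3, size=1
read(): buf=[_ _ _ _ _ _], head=3, tail=3, size=0
write(99): buf=[_ _ _ 99 _ _], head=3, tail=4, size=1
read(): buf=[_ _ _ _ _ _], head=4, tail=4, size=0
write(85): buf=[_ _ _ _ 85 _], head=4, tail=5, size=1
write(10): buf=[_ _ _ _ 85 10], head=4, tail=0, size=2
write(74): buf=[74 _ _ _ 85 10], head=4, tail=1, size=3
write(9): buf=[74 9 _ _ 85 10], head=4, tail=2, size=4

Answer: 74 9 _ _ 85 10
4
2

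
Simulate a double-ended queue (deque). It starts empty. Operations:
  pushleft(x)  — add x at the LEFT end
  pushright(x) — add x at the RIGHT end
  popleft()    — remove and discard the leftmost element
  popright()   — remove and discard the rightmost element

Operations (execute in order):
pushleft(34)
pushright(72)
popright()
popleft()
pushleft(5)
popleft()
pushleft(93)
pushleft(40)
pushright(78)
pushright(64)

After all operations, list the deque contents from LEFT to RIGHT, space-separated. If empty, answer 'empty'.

pushleft(34): [34]
pushright(72): [34, 72]
popright(): [34]
popleft(): []
pushleft(5): [5]
popleft(): []
pushleft(93): [93]
pushleft(40): [40, 93]
pushright(78): [40, 93, 78]
pushright(64): [40, 93, 78, 64]

Answer: 40 93 78 64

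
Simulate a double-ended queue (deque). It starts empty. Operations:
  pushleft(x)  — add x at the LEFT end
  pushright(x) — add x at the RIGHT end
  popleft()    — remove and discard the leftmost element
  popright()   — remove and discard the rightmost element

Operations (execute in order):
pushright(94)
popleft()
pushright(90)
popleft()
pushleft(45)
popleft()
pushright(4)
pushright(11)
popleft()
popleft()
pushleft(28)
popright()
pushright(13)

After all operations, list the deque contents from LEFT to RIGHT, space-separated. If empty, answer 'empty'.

Answer: 13

Derivation:
pushright(94): [94]
popleft(): []
pushright(90): [90]
popleft(): []
pushleft(45): [45]
popleft(): []
pushright(4): [4]
pushright(11): [4, 11]
popleft(): [11]
popleft(): []
pushleft(28): [28]
popright(): []
pushright(13): [13]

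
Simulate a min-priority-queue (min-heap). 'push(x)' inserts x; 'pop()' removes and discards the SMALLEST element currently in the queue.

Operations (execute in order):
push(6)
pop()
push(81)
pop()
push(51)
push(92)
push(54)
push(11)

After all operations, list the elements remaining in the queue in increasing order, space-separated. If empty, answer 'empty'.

Answer: 11 51 54 92

Derivation:
push(6): heap contents = [6]
pop() → 6: heap contents = []
push(81): heap contents = [81]
pop() → 81: heap contents = []
push(51): heap contents = [51]
push(92): heap contents = [51, 92]
push(54): heap contents = [51, 54, 92]
push(11): heap contents = [11, 51, 54, 92]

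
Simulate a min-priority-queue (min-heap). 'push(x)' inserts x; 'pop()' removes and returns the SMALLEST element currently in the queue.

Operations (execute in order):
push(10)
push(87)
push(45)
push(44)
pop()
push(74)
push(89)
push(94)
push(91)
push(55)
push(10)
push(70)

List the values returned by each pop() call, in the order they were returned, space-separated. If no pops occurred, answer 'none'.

push(10): heap contents = [10]
push(87): heap contents = [10, 87]
push(45): heap contents = [10, 45, 87]
push(44): heap contents = [10, 44, 45, 87]
pop() → 10: heap contents = [44, 45, 87]
push(74): heap contents = [44, 45, 74, 87]
push(89): heap contents = [44, 45, 74, 87, 89]
push(94): heap contents = [44, 45, 74, 87, 89, 94]
push(91): heap contents = [44, 45, 74, 87, 89, 91, 94]
push(55): heap contents = [44, 45, 55, 74, 87, 89, 91, 94]
push(10): heap contents = [10, 44, 45, 55, 74, 87, 89, 91, 94]
push(70): heap contents = [10, 44, 45, 55, 70, 74, 87, 89, 91, 94]

Answer: 10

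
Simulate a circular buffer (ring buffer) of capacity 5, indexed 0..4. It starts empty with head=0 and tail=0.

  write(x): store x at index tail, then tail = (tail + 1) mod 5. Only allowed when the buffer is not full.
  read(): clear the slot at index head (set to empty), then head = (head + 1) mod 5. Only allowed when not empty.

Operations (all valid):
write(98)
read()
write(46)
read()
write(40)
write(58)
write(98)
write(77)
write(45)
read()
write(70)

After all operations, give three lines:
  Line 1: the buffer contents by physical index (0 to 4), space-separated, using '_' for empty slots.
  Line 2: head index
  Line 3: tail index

write(98): buf=[98 _ _ _ _], head=0, tail=1, size=1
read(): buf=[_ _ _ _ _], head=1, tail=1, size=0
write(46): buf=[_ 46 _ _ _], head=1, tail=2, size=1
read(): buf=[_ _ _ _ _], head=2, tail=2, size=0
write(40): buf=[_ _ 40 _ _], head=2, tail=3, size=1
write(58): buf=[_ _ 40 58 _], head=2, tail=4, size=2
write(98): buf=[_ _ 40 58 98], head=2, tail=0, size=3
write(77): buf=[77 _ 40 58 98], head=2, tail=1, size=4
write(45): buf=[77 45 40 58 98], head=2, tail=2, size=5
read(): buf=[77 45 _ 58 98], head=3, tail=2, size=4
write(70): buf=[77 45 70 58 98], head=3, tail=3, size=5

Answer: 77 45 70 58 98
3
3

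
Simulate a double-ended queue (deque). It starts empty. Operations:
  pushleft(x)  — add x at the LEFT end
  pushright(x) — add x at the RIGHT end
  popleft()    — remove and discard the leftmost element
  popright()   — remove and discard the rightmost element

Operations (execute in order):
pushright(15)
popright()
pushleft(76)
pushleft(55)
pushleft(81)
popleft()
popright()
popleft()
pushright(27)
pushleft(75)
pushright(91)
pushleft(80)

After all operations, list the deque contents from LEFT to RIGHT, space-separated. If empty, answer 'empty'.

Answer: 80 75 27 91

Derivation:
pushright(15): [15]
popright(): []
pushleft(76): [76]
pushleft(55): [55, 76]
pushleft(81): [81, 55, 76]
popleft(): [55, 76]
popright(): [55]
popleft(): []
pushright(27): [27]
pushleft(75): [75, 27]
pushright(91): [75, 27, 91]
pushleft(80): [80, 75, 27, 91]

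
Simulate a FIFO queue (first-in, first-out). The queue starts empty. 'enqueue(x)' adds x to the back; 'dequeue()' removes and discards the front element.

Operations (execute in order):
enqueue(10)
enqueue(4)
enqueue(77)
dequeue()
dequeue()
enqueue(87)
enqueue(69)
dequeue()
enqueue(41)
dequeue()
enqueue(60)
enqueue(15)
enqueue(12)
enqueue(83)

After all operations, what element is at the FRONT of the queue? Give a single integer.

Answer: 69

Derivation:
enqueue(10): queue = [10]
enqueue(4): queue = [10, 4]
enqueue(77): queue = [10, 4, 77]
dequeue(): queue = [4, 77]
dequeue(): queue = [77]
enqueue(87): queue = [77, 87]
enqueue(69): queue = [77, 87, 69]
dequeue(): queue = [87, 69]
enqueue(41): queue = [87, 69, 41]
dequeue(): queue = [69, 41]
enqueue(60): queue = [69, 41, 60]
enqueue(15): queue = [69, 41, 60, 15]
enqueue(12): queue = [69, 41, 60, 15, 12]
enqueue(83): queue = [69, 41, 60, 15, 12, 83]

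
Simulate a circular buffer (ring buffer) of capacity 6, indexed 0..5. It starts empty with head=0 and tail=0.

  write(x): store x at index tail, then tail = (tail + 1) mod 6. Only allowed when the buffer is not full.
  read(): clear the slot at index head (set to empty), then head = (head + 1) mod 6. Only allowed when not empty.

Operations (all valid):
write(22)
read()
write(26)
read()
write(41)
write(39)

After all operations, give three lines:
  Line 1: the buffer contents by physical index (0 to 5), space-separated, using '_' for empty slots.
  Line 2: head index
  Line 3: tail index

write(22): buf=[22 _ _ _ _ _], head=0, tail=1, size=1
read(): buf=[_ _ _ _ _ _], head=1, tail=1, size=0
write(26): buf=[_ 26 _ _ _ _], head=1, tail=2, size=1
read(): buf=[_ _ _ _ _ _], head=2, tail=2, size=0
write(41): buf=[_ _ 41 _ _ _], head=2, tail=3, size=1
write(39): buf=[_ _ 41 39 _ _], head=2, tail=4, size=2

Answer: _ _ 41 39 _ _
2
4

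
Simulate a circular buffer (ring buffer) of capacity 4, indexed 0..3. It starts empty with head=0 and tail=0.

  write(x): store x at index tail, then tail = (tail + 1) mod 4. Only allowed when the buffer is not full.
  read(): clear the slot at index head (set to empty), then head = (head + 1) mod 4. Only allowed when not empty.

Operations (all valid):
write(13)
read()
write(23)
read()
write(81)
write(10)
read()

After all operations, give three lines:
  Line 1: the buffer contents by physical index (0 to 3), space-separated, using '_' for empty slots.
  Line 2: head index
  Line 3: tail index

write(13): buf=[13 _ _ _], head=0, tail=1, size=1
read(): buf=[_ _ _ _], head=1, tail=1, size=0
write(23): buf=[_ 23 _ _], head=1, tail=2, size=1
read(): buf=[_ _ _ _], head=2, tail=2, size=0
write(81): buf=[_ _ 81 _], head=2, tail=3, size=1
write(10): buf=[_ _ 81 10], head=2, tail=0, size=2
read(): buf=[_ _ _ 10], head=3, tail=0, size=1

Answer: _ _ _ 10
3
0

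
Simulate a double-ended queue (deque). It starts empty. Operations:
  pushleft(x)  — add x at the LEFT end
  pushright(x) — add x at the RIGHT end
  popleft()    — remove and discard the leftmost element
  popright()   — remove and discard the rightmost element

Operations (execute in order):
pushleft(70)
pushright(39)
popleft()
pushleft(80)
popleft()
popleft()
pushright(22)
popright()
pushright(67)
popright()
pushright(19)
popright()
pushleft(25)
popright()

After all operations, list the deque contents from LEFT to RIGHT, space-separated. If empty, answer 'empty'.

pushleft(70): [70]
pushright(39): [70, 39]
popleft(): [39]
pushleft(80): [80, 39]
popleft(): [39]
popleft(): []
pushright(22): [22]
popright(): []
pushright(67): [67]
popright(): []
pushright(19): [19]
popright(): []
pushleft(25): [25]
popright(): []

Answer: empty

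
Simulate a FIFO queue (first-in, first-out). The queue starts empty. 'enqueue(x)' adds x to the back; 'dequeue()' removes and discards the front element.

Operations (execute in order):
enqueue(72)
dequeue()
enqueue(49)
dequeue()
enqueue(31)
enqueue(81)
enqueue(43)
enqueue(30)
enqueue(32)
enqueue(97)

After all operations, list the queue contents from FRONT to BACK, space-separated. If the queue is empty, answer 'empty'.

Answer: 31 81 43 30 32 97

Derivation:
enqueue(72): [72]
dequeue(): []
enqueue(49): [49]
dequeue(): []
enqueue(31): [31]
enqueue(81): [31, 81]
enqueue(43): [31, 81, 43]
enqueue(30): [31, 81, 43, 30]
enqueue(32): [31, 81, 43, 30, 32]
enqueue(97): [31, 81, 43, 30, 32, 97]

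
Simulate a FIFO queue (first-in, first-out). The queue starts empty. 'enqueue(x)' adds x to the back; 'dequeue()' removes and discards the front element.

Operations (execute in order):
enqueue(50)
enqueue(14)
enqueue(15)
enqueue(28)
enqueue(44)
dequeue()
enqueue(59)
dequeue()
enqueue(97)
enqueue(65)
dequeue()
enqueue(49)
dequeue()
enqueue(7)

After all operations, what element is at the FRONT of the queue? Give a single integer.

enqueue(50): queue = [50]
enqueue(14): queue = [50, 14]
enqueue(15): queue = [50, 14, 15]
enqueue(28): queue = [50, 14, 15, 28]
enqueue(44): queue = [50, 14, 15, 28, 44]
dequeue(): queue = [14, 15, 28, 44]
enqueue(59): queue = [14, 15, 28, 44, 59]
dequeue(): queue = [15, 28, 44, 59]
enqueue(97): queue = [15, 28, 44, 59, 97]
enqueue(65): queue = [15, 28, 44, 59, 97, 65]
dequeue(): queue = [28, 44, 59, 97, 65]
enqueue(49): queue = [28, 44, 59, 97, 65, 49]
dequeue(): queue = [44, 59, 97, 65, 49]
enqueue(7): queue = [44, 59, 97, 65, 49, 7]

Answer: 44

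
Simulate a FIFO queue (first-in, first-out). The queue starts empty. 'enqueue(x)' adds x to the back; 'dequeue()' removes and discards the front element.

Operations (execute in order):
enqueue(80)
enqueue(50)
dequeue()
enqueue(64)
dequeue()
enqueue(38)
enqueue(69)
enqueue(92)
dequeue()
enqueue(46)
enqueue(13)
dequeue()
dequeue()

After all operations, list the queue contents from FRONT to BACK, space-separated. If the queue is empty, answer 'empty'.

enqueue(80): [80]
enqueue(50): [80, 50]
dequeue(): [50]
enqueue(64): [50, 64]
dequeue(): [64]
enqueue(38): [64, 38]
enqueue(69): [64, 38, 69]
enqueue(92): [64, 38, 69, 92]
dequeue(): [38, 69, 92]
enqueue(46): [38, 69, 92, 46]
enqueue(13): [38, 69, 92, 46, 13]
dequeue(): [69, 92, 46, 13]
dequeue(): [92, 46, 13]

Answer: 92 46 13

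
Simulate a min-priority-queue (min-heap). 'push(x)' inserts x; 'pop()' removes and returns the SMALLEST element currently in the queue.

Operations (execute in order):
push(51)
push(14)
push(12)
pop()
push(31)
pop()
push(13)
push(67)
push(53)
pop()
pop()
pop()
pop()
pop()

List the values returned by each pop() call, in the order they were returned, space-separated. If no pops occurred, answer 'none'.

Answer: 12 14 13 31 51 53 67

Derivation:
push(51): heap contents = [51]
push(14): heap contents = [14, 51]
push(12): heap contents = [12, 14, 51]
pop() → 12: heap contents = [14, 51]
push(31): heap contents = [14, 31, 51]
pop() → 14: heap contents = [31, 51]
push(13): heap contents = [13, 31, 51]
push(67): heap contents = [13, 31, 51, 67]
push(53): heap contents = [13, 31, 51, 53, 67]
pop() → 13: heap contents = [31, 51, 53, 67]
pop() → 31: heap contents = [51, 53, 67]
pop() → 51: heap contents = [53, 67]
pop() → 53: heap contents = [67]
pop() → 67: heap contents = []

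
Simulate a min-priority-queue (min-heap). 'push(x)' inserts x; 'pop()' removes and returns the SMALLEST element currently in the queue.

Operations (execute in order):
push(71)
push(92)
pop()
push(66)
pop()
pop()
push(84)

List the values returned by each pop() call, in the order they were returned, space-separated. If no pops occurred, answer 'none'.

Answer: 71 66 92

Derivation:
push(71): heap contents = [71]
push(92): heap contents = [71, 92]
pop() → 71: heap contents = [92]
push(66): heap contents = [66, 92]
pop() → 66: heap contents = [92]
pop() → 92: heap contents = []
push(84): heap contents = [84]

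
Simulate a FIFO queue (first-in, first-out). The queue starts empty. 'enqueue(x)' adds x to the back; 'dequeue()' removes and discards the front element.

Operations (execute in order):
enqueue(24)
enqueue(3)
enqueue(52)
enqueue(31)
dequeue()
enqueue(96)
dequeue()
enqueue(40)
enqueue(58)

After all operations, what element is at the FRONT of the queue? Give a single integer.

enqueue(24): queue = [24]
enqueue(3): queue = [24, 3]
enqueue(52): queue = [24, 3, 52]
enqueue(31): queue = [24, 3, 52, 31]
dequeue(): queue = [3, 52, 31]
enqueue(96): queue = [3, 52, 31, 96]
dequeue(): queue = [52, 31, 96]
enqueue(40): queue = [52, 31, 96, 40]
enqueue(58): queue = [52, 31, 96, 40, 58]

Answer: 52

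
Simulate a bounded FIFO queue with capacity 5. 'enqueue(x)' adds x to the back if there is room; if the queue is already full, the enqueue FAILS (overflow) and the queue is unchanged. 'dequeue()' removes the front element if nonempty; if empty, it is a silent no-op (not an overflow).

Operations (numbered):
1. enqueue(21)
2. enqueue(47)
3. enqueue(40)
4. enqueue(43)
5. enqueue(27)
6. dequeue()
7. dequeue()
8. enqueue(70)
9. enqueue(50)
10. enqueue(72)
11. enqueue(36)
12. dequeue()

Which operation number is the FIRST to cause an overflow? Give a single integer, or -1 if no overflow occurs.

Answer: 10

Derivation:
1. enqueue(21): size=1
2. enqueue(47): size=2
3. enqueue(40): size=3
4. enqueue(43): size=4
5. enqueue(27): size=5
6. dequeue(): size=4
7. dequeue(): size=3
8. enqueue(70): size=4
9. enqueue(50): size=5
10. enqueue(72): size=5=cap → OVERFLOW (fail)
11. enqueue(36): size=5=cap → OVERFLOW (fail)
12. dequeue(): size=4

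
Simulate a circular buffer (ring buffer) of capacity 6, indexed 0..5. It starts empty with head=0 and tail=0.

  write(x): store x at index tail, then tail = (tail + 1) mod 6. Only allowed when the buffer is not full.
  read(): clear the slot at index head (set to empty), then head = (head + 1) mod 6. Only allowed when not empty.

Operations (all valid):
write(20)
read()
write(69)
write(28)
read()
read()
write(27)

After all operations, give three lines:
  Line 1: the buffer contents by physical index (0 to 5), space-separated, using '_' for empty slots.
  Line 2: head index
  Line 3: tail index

Answer: _ _ _ 27 _ _
3
4

Derivation:
write(20): buf=[20 _ _ _ _ _], head=0, tail=1, size=1
read(): buf=[_ _ _ _ _ _], head=1, tail=1, size=0
write(69): buf=[_ 69 _ _ _ _], head=1, tail=2, size=1
write(28): buf=[_ 69 28 _ _ _], head=1, tail=3, size=2
read(): buf=[_ _ 28 _ _ _], head=2, tail=3, size=1
read(): buf=[_ _ _ _ _ _], head=3, tail=3, size=0
write(27): buf=[_ _ _ 27 _ _], head=3, tail=4, size=1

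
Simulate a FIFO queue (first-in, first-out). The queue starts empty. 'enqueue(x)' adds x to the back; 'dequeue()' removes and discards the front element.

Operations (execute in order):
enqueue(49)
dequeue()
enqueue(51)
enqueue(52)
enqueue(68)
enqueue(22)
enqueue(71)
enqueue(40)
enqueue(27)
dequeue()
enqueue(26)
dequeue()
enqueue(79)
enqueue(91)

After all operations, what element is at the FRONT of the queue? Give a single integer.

enqueue(49): queue = [49]
dequeue(): queue = []
enqueue(51): queue = [51]
enqueue(52): queue = [51, 52]
enqueue(68): queue = [51, 52, 68]
enqueue(22): queue = [51, 52, 68, 22]
enqueue(71): queue = [51, 52, 68, 22, 71]
enqueue(40): queue = [51, 52, 68, 22, 71, 40]
enqueue(27): queue = [51, 52, 68, 22, 71, 40, 27]
dequeue(): queue = [52, 68, 22, 71, 40, 27]
enqueue(26): queue = [52, 68, 22, 71, 40, 27, 26]
dequeue(): queue = [68, 22, 71, 40, 27, 26]
enqueue(79): queue = [68, 22, 71, 40, 27, 26, 79]
enqueue(91): queue = [68, 22, 71, 40, 27, 26, 79, 91]

Answer: 68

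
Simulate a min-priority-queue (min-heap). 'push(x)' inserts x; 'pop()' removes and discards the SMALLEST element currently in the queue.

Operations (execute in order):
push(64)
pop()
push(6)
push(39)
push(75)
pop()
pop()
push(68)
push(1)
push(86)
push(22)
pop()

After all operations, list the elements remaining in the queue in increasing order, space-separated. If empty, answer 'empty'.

Answer: 22 68 75 86

Derivation:
push(64): heap contents = [64]
pop() → 64: heap contents = []
push(6): heap contents = [6]
push(39): heap contents = [6, 39]
push(75): heap contents = [6, 39, 75]
pop() → 6: heap contents = [39, 75]
pop() → 39: heap contents = [75]
push(68): heap contents = [68, 75]
push(1): heap contents = [1, 68, 75]
push(86): heap contents = [1, 68, 75, 86]
push(22): heap contents = [1, 22, 68, 75, 86]
pop() → 1: heap contents = [22, 68, 75, 86]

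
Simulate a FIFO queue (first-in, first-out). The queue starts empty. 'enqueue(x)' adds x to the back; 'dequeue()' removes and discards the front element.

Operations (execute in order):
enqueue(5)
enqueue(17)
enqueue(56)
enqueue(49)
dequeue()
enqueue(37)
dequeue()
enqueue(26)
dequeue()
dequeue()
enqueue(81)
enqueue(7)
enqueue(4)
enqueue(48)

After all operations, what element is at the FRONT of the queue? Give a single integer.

Answer: 37

Derivation:
enqueue(5): queue = [5]
enqueue(17): queue = [5, 17]
enqueue(56): queue = [5, 17, 56]
enqueue(49): queue = [5, 17, 56, 49]
dequeue(): queue = [17, 56, 49]
enqueue(37): queue = [17, 56, 49, 37]
dequeue(): queue = [56, 49, 37]
enqueue(26): queue = [56, 49, 37, 26]
dequeue(): queue = [49, 37, 26]
dequeue(): queue = [37, 26]
enqueue(81): queue = [37, 26, 81]
enqueue(7): queue = [37, 26, 81, 7]
enqueue(4): queue = [37, 26, 81, 7, 4]
enqueue(48): queue = [37, 26, 81, 7, 4, 48]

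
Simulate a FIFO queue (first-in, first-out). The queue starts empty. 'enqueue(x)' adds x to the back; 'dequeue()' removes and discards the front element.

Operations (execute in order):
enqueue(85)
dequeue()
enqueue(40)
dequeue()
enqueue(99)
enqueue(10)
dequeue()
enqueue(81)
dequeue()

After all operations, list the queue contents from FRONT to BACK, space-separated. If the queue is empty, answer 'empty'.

enqueue(85): [85]
dequeue(): []
enqueue(40): [40]
dequeue(): []
enqueue(99): [99]
enqueue(10): [99, 10]
dequeue(): [10]
enqueue(81): [10, 81]
dequeue(): [81]

Answer: 81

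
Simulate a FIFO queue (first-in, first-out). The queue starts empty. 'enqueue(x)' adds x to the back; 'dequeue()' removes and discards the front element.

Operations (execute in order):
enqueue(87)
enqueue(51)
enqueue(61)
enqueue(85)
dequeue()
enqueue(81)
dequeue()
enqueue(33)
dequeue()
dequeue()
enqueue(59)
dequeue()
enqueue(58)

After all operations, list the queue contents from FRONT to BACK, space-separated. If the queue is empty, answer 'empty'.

Answer: 33 59 58

Derivation:
enqueue(87): [87]
enqueue(51): [87, 51]
enqueue(61): [87, 51, 61]
enqueue(85): [87, 51, 61, 85]
dequeue(): [51, 61, 85]
enqueue(81): [51, 61, 85, 81]
dequeue(): [61, 85, 81]
enqueue(33): [61, 85, 81, 33]
dequeue(): [85, 81, 33]
dequeue(): [81, 33]
enqueue(59): [81, 33, 59]
dequeue(): [33, 59]
enqueue(58): [33, 59, 58]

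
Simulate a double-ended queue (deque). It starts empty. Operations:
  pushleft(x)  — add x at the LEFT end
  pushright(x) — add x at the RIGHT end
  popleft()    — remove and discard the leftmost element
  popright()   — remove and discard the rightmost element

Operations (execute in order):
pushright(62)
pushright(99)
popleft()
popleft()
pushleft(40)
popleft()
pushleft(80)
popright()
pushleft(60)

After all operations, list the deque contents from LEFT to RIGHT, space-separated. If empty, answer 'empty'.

pushright(62): [62]
pushright(99): [62, 99]
popleft(): [99]
popleft(): []
pushleft(40): [40]
popleft(): []
pushleft(80): [80]
popright(): []
pushleft(60): [60]

Answer: 60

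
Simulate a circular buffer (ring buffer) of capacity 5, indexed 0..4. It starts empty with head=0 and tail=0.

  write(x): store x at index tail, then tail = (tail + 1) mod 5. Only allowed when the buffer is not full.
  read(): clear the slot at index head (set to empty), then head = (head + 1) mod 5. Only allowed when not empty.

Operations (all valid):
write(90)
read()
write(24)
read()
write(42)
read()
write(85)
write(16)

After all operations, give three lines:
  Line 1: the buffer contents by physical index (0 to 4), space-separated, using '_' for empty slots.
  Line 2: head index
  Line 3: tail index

write(90): buf=[90 _ _ _ _], head=0, tail=1, size=1
read(): buf=[_ _ _ _ _], head=1, tail=1, size=0
write(24): buf=[_ 24 _ _ _], head=1, tail=2, size=1
read(): buf=[_ _ _ _ _], head=2, tail=2, size=0
write(42): buf=[_ _ 42 _ _], head=2, tail=3, size=1
read(): buf=[_ _ _ _ _], head=3, tail=3, size=0
write(85): buf=[_ _ _ 85 _], head=3, tail=4, size=1
write(16): buf=[_ _ _ 85 16], head=3, tail=0, size=2

Answer: _ _ _ 85 16
3
0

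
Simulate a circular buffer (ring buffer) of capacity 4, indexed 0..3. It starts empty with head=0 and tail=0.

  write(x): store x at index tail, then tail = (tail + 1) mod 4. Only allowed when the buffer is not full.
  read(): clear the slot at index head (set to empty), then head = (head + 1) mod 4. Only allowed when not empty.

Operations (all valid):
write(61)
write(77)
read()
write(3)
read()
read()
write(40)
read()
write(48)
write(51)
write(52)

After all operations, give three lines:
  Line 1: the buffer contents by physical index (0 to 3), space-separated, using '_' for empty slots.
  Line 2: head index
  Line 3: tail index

write(61): buf=[61 _ _ _], head=0, tail=1, size=1
write(77): buf=[61 77 _ _], head=0, tail=2, size=2
read(): buf=[_ 77 _ _], head=1, tail=2, size=1
write(3): buf=[_ 77 3 _], head=1, tail=3, size=2
read(): buf=[_ _ 3 _], head=2, tail=3, size=1
read(): buf=[_ _ _ _], head=3, tail=3, size=0
write(40): buf=[_ _ _ 40], head=3, tail=0, size=1
read(): buf=[_ _ _ _], head=0, tail=0, size=0
write(48): buf=[48 _ _ _], head=0, tail=1, size=1
write(51): buf=[48 51 _ _], head=0, tail=2, size=2
write(52): buf=[48 51 52 _], head=0, tail=3, size=3

Answer: 48 51 52 _
0
3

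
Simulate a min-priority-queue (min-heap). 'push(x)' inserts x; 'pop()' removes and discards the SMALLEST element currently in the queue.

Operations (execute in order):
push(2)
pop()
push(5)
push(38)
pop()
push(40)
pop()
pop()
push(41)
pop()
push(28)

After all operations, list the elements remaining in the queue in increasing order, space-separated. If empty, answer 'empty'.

push(2): heap contents = [2]
pop() → 2: heap contents = []
push(5): heap contents = [5]
push(38): heap contents = [5, 38]
pop() → 5: heap contents = [38]
push(40): heap contents = [38, 40]
pop() → 38: heap contents = [40]
pop() → 40: heap contents = []
push(41): heap contents = [41]
pop() → 41: heap contents = []
push(28): heap contents = [28]

Answer: 28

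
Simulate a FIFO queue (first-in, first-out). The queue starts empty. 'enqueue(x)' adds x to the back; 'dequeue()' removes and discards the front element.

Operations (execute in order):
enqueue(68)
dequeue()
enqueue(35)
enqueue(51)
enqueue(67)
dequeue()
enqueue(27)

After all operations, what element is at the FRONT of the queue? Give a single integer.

enqueue(68): queue = [68]
dequeue(): queue = []
enqueue(35): queue = [35]
enqueue(51): queue = [35, 51]
enqueue(67): queue = [35, 51, 67]
dequeue(): queue = [51, 67]
enqueue(27): queue = [51, 67, 27]

Answer: 51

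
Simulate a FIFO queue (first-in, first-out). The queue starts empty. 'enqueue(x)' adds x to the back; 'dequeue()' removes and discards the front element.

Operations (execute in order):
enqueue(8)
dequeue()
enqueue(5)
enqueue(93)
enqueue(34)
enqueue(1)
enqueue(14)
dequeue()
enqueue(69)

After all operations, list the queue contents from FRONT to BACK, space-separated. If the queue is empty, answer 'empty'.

Answer: 93 34 1 14 69

Derivation:
enqueue(8): [8]
dequeue(): []
enqueue(5): [5]
enqueue(93): [5, 93]
enqueue(34): [5, 93, 34]
enqueue(1): [5, 93, 34, 1]
enqueue(14): [5, 93, 34, 1, 14]
dequeue(): [93, 34, 1, 14]
enqueue(69): [93, 34, 1, 14, 69]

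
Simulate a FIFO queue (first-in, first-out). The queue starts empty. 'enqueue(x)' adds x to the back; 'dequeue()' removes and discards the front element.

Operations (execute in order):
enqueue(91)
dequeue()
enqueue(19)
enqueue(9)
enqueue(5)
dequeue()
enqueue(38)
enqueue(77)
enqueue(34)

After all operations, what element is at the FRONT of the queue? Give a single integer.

Answer: 9

Derivation:
enqueue(91): queue = [91]
dequeue(): queue = []
enqueue(19): queue = [19]
enqueue(9): queue = [19, 9]
enqueue(5): queue = [19, 9, 5]
dequeue(): queue = [9, 5]
enqueue(38): queue = [9, 5, 38]
enqueue(77): queue = [9, 5, 38, 77]
enqueue(34): queue = [9, 5, 38, 77, 34]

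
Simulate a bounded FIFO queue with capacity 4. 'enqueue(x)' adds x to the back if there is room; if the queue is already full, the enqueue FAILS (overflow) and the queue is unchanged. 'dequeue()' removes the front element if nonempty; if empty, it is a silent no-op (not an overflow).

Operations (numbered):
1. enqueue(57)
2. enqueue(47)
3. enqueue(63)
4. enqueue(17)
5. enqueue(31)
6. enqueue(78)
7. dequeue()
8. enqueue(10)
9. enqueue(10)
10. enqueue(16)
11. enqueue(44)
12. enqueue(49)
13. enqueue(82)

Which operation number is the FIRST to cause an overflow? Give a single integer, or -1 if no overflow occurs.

Answer: 5

Derivation:
1. enqueue(57): size=1
2. enqueue(47): size=2
3. enqueue(63): size=3
4. enqueue(17): size=4
5. enqueue(31): size=4=cap → OVERFLOW (fail)
6. enqueue(78): size=4=cap → OVERFLOW (fail)
7. dequeue(): size=3
8. enqueue(10): size=4
9. enqueue(10): size=4=cap → OVERFLOW (fail)
10. enqueue(16): size=4=cap → OVERFLOW (fail)
11. enqueue(44): size=4=cap → OVERFLOW (fail)
12. enqueue(49): size=4=cap → OVERFLOW (fail)
13. enqueue(82): size=4=cap → OVERFLOW (fail)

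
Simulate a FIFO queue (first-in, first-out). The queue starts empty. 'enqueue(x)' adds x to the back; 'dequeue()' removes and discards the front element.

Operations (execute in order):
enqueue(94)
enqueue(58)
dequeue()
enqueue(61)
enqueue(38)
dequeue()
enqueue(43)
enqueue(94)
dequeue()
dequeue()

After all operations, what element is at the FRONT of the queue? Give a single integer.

enqueue(94): queue = [94]
enqueue(58): queue = [94, 58]
dequeue(): queue = [58]
enqueue(61): queue = [58, 61]
enqueue(38): queue = [58, 61, 38]
dequeue(): queue = [61, 38]
enqueue(43): queue = [61, 38, 43]
enqueue(94): queue = [61, 38, 43, 94]
dequeue(): queue = [38, 43, 94]
dequeue(): queue = [43, 94]

Answer: 43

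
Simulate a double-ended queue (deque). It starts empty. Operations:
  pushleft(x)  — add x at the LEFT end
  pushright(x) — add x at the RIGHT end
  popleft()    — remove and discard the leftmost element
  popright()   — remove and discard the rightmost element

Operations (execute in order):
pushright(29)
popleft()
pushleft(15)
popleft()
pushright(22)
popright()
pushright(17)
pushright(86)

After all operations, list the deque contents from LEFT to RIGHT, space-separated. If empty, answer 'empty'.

Answer: 17 86

Derivation:
pushright(29): [29]
popleft(): []
pushleft(15): [15]
popleft(): []
pushright(22): [22]
popright(): []
pushright(17): [17]
pushright(86): [17, 86]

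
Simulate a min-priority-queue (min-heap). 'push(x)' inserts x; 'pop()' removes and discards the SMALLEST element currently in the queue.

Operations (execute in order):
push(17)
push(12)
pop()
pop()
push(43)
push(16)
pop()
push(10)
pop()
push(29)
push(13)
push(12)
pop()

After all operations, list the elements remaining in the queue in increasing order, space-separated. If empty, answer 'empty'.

push(17): heap contents = [17]
push(12): heap contents = [12, 17]
pop() → 12: heap contents = [17]
pop() → 17: heap contents = []
push(43): heap contents = [43]
push(16): heap contents = [16, 43]
pop() → 16: heap contents = [43]
push(10): heap contents = [10, 43]
pop() → 10: heap contents = [43]
push(29): heap contents = [29, 43]
push(13): heap contents = [13, 29, 43]
push(12): heap contents = [12, 13, 29, 43]
pop() → 12: heap contents = [13, 29, 43]

Answer: 13 29 43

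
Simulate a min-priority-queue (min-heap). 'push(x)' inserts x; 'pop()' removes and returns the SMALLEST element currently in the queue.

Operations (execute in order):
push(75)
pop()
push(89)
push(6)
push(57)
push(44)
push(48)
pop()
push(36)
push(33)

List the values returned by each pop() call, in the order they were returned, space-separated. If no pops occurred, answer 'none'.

push(75): heap contents = [75]
pop() → 75: heap contents = []
push(89): heap contents = [89]
push(6): heap contents = [6, 89]
push(57): heap contents = [6, 57, 89]
push(44): heap contents = [6, 44, 57, 89]
push(48): heap contents = [6, 44, 48, 57, 89]
pop() → 6: heap contents = [44, 48, 57, 89]
push(36): heap contents = [36, 44, 48, 57, 89]
push(33): heap contents = [33, 36, 44, 48, 57, 89]

Answer: 75 6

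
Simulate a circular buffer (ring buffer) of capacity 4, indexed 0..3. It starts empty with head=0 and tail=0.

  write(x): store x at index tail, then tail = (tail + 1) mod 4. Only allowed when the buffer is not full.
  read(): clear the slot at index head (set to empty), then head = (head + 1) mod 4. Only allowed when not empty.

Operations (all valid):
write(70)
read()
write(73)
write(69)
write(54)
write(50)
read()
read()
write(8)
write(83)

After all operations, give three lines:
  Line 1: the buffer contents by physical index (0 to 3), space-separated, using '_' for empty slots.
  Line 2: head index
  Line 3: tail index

Answer: 50 8 83 54
3
3

Derivation:
write(70): buf=[70 _ _ _], head=0, tail=1, size=1
read(): buf=[_ _ _ _], head=1, tail=1, size=0
write(73): buf=[_ 73 _ _], head=1, tail=2, size=1
write(69): buf=[_ 73 69 _], head=1, tail=3, size=2
write(54): buf=[_ 73 69 54], head=1, tail=0, size=3
write(50): buf=[50 73 69 54], head=1, tail=1, size=4
read(): buf=[50 _ 69 54], head=2, tail=1, size=3
read(): buf=[50 _ _ 54], head=3, tail=1, size=2
write(8): buf=[50 8 _ 54], head=3, tail=2, size=3
write(83): buf=[50 8 83 54], head=3, tail=3, size=4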